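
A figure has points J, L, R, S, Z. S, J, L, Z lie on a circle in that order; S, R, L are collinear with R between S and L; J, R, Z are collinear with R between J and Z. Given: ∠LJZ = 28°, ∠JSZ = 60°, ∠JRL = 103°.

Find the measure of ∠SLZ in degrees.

∠SLZ = 71°

1. ∠JLZ = 120°  [cyclic SJLZ, opposite ∠S+∠L]
2. ∠SRZ = 103°  [vertical angles at R]
3. ∠JZL = 32°  [△JLZ]
4. ∠LRZ = 77°  [linear pair at R on SL]
5. ∠SLZ = 71°  [△LRZ]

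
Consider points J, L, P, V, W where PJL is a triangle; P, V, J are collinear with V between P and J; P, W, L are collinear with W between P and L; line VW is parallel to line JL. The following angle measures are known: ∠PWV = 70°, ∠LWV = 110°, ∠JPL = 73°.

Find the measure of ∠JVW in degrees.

∠JVW = 143°

1. ∠JLP = 70°  [VW∥JL, corresponding at W]
2. ∠LJP = 37°  [△PJL]
3. ∠PVW = 37°  [VW∥JL, corresponding at V]
4. ∠JVW = 143°  [linear pair at V on PJ]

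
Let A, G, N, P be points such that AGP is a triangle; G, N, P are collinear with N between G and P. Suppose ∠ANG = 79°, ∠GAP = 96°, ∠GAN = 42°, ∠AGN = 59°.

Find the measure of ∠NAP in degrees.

1. ∠ANP = 101°  [linear pair at N on GP]
2. ∠AGP = 59°  [N on ray GP]
3. ∠APG = 25°  [△AGP]
4. ∠APN = 25°  [N on ray PG]
5. ∠NAP = 54°  [△ANP]

∠NAP = 54°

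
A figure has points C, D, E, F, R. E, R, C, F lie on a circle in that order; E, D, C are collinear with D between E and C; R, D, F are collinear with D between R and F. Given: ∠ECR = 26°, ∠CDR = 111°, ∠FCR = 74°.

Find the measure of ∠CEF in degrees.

∠CEF = 43°

1. ∠EFR = 26°  [same arc ER]
2. ∠EDF = 111°  [vertical angles at D]
3. ∠CEF = 43°  [△EDF]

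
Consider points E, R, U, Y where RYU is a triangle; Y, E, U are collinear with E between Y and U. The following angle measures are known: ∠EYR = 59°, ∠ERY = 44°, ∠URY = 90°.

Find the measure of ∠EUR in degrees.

∠EUR = 31°

1. ∠RYU = 59°  [E on ray YU]
2. ∠RUY = 31°  [△RYU]
3. ∠EUR = 31°  [E on ray UY]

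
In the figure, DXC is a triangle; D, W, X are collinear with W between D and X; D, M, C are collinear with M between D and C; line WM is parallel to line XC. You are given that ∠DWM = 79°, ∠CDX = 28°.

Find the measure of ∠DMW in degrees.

∠DMW = 73°

1. ∠CXD = 79°  [WM∥XC, corresponding at W]
2. ∠DCX = 73°  [△DXC]
3. ∠DMW = 73°  [WM∥XC, corresponding at M]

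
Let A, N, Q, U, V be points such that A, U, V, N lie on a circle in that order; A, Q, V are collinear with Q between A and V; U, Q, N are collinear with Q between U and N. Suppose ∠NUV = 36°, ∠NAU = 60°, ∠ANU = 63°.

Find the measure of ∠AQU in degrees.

∠AQU = 99°

1. ∠AVU = 63°  [same arc AU]
2. ∠UQV = 81°  [△UQV]
3. ∠AQU = 99°  [linear pair at Q on AV]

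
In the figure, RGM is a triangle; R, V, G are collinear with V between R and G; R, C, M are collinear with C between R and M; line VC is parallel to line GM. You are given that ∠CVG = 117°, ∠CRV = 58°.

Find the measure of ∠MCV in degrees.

1. ∠CVR = 63°  [linear pair at V on RG]
2. ∠RCV = 59°  [△RVC]
3. ∠MCV = 121°  [linear pair at C on RM]

∠MCV = 121°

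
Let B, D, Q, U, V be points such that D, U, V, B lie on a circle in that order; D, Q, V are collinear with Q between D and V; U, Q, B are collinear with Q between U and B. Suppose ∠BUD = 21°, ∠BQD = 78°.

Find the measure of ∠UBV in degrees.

1. ∠BVD = 21°  [same arc DB]
2. ∠BQV = 102°  [linear pair at Q on DV]
3. ∠UBV = 57°  [△VQB]

∠UBV = 57°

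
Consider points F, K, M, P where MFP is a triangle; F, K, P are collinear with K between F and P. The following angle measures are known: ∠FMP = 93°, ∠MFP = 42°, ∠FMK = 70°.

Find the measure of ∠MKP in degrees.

∠MKP = 112°

1. ∠KFM = 42°  [K on ray FP]
2. ∠FKM = 68°  [△MFK]
3. ∠MKP = 112°  [linear pair at K on FP]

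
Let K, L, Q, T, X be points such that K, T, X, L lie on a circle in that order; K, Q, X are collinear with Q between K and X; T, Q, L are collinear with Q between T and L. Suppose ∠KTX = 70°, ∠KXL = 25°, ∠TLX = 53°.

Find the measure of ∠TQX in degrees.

∠TQX = 78°

1. ∠KTL = 25°  [same arc KL]
2. ∠TKX = 53°  [same arc TX]
3. ∠KQT = 102°  [△KQT]
4. ∠TQX = 78°  [linear pair at Q on KX]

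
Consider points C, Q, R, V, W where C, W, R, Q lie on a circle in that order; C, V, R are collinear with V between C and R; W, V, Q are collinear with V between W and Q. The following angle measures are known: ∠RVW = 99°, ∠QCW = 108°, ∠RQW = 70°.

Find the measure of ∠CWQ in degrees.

∠CWQ = 29°

1. ∠CVW = 81°  [linear pair at V on CR]
2. ∠RCW = 70°  [same arc WR]
3. ∠CWQ = 29°  [△CVW]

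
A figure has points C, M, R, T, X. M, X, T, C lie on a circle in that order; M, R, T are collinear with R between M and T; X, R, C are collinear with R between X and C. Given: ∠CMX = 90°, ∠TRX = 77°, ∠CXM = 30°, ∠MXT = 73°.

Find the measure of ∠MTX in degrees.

∠MTX = 60°

1. ∠MRX = 103°  [linear pair at R on MT]
2. ∠TMX = 47°  [△MRX]
3. ∠MTX = 60°  [△MXT]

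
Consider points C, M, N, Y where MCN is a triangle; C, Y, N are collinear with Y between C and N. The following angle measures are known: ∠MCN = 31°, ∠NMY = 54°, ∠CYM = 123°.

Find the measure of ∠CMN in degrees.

∠CMN = 80°

1. ∠MYN = 57°  [linear pair at Y on CN]
2. ∠MNY = 69°  [△MYN]
3. ∠CNM = 69°  [Y on ray NC]
4. ∠CMN = 80°  [△MCN]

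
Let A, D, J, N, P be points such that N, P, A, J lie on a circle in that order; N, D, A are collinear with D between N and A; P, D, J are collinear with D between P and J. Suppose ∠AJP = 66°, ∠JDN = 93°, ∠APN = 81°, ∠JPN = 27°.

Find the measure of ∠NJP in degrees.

∠NJP = 33°

1. ∠ANP = 66°  [same arc PA]
2. ∠NAP = 33°  [△NPA]
3. ∠NJP = 33°  [same arc NP]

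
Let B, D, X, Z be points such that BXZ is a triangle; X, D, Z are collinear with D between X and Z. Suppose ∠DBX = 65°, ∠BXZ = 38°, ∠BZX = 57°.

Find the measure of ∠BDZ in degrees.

∠BDZ = 103°

1. ∠BXD = 38°  [D on ray XZ]
2. ∠BDX = 77°  [△BXD]
3. ∠BDZ = 103°  [linear pair at D on XZ]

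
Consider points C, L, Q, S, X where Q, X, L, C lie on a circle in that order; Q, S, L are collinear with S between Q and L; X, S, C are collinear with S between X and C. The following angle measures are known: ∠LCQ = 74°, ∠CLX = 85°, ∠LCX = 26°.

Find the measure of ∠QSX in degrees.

1. ∠LXQ = 106°  [cyclic QXLC, opposite ∠X+∠C]
2. ∠CXL = 69°  [△XLC]
3. ∠LQX = 26°  [same arc XL]
4. ∠QLX = 48°  [△QXL]
5. ∠LSX = 63°  [△XSL]
6. ∠QSX = 117°  [linear pair at S on QL]

∠QSX = 117°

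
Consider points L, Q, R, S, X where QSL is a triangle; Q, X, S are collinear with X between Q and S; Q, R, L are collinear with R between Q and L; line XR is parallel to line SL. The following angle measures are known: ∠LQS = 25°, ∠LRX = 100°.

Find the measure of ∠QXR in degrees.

1. ∠RQX = 25°  [X on QS, R on QL]
2. ∠QRX = 80°  [linear pair at R on QL]
3. ∠QXR = 75°  [△QXR]

∠QXR = 75°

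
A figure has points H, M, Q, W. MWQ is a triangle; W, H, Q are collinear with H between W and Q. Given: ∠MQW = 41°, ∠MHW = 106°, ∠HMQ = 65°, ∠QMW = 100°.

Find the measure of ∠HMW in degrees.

1. ∠MWQ = 39°  [△MWQ]
2. ∠HWM = 39°  [H on ray WQ]
3. ∠HMW = 35°  [△MWH]

∠HMW = 35°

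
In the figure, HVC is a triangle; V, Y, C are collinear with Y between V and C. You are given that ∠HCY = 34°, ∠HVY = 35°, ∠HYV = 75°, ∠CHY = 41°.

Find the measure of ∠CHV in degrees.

1. ∠HCV = 34°  [Y on ray CV]
2. ∠CVH = 35°  [Y on ray VC]
3. ∠CHV = 111°  [△HVC]

∠CHV = 111°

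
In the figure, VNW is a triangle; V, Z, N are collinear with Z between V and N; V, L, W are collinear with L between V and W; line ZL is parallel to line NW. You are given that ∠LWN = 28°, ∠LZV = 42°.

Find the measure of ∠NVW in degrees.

1. ∠NWV = 28°  [L on ray WV]
2. ∠VNW = 42°  [ZL∥NW, corresponding at Z]
3. ∠NVW = 110°  [△VNW]

∠NVW = 110°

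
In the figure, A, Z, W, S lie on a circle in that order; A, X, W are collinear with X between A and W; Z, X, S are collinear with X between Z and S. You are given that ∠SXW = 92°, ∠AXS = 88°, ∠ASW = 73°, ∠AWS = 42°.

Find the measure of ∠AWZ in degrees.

∠AWZ = 27°

1. ∠AXZ = 92°  [vertical angles at X]
2. ∠AZW = 107°  [cyclic AZWS, opposite ∠Z+∠S]
3. ∠AZS = 42°  [same arc AS]
4. ∠WAZ = 46°  [△AXZ]
5. ∠AWZ = 27°  [△AZW]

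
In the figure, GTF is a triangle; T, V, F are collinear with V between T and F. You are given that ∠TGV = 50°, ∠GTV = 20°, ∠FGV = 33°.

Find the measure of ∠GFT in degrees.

1. ∠GVT = 110°  [△GTV]
2. ∠FVG = 70°  [linear pair at V on TF]
3. ∠GFV = 77°  [△GVF]
4. ∠GFT = 77°  [V on ray FT]

∠GFT = 77°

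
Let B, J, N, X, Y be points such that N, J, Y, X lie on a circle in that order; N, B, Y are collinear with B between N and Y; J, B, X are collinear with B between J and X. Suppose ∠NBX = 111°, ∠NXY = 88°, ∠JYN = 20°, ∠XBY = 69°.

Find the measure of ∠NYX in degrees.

∠NYX = 43°

1. ∠JXN = 20°  [same arc NJ]
2. ∠XNY = 49°  [△NBX]
3. ∠NYX = 43°  [△NYX]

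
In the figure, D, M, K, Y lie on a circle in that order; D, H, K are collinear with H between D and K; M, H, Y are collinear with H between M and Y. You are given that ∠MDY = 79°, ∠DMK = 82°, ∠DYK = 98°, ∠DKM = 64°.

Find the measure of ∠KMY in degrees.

∠KMY = 45°

1. ∠MKY = 101°  [cyclic DMKY, opposite ∠D+∠K]
2. ∠KDM = 34°  [△DMK]
3. ∠KYM = 34°  [same arc MK]
4. ∠KMY = 45°  [△MKY]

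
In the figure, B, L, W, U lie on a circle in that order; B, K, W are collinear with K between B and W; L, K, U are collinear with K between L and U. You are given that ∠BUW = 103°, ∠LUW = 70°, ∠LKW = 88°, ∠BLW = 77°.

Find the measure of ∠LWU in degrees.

1. ∠LBW = 70°  [same arc LW]
2. ∠BWL = 33°  [△BLW]
3. ∠ULW = 59°  [△LKW]
4. ∠LWU = 51°  [△LWU]

∠LWU = 51°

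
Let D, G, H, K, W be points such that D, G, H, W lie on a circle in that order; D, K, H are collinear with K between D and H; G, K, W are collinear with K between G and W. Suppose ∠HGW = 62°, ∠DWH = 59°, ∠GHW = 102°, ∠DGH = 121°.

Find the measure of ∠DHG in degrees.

1. ∠GWH = 16°  [△GHW]
2. ∠GDH = 16°  [same arc GH]
3. ∠DHG = 43°  [△DGH]

∠DHG = 43°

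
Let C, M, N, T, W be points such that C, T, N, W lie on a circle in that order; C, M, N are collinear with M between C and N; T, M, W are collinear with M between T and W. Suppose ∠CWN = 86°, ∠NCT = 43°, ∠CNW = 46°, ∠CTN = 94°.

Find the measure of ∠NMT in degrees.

∠NMT = 89°

1. ∠NCW = 48°  [△CNW]
2. ∠CNT = 43°  [△CTN]
3. ∠NTW = 48°  [same arc NW]
4. ∠NMT = 89°  [△TMN]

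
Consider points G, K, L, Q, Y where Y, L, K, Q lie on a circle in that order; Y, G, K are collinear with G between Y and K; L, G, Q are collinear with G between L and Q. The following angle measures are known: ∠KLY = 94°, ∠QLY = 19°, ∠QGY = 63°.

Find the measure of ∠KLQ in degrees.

∠KLQ = 75°

1. ∠KQY = 86°  [cyclic YLKQ, opposite ∠L+∠Q]
2. ∠QKY = 19°  [same arc YQ]
3. ∠KYQ = 75°  [△YKQ]
4. ∠KLQ = 75°  [same arc KQ]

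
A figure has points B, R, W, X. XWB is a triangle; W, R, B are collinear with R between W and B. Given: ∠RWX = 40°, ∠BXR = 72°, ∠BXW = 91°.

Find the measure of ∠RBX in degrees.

1. ∠BWX = 40°  [R on ray WB]
2. ∠WBX = 49°  [△XWB]
3. ∠RBX = 49°  [R on ray BW]

∠RBX = 49°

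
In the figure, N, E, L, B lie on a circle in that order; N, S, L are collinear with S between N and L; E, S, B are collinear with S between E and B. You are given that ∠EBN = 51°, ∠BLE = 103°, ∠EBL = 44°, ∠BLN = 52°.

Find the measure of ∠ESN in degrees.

1. ∠ENL = 44°  [same arc EL]
2. ∠BEN = 52°  [same arc NB]
3. ∠ESN = 84°  [△NSE]

∠ESN = 84°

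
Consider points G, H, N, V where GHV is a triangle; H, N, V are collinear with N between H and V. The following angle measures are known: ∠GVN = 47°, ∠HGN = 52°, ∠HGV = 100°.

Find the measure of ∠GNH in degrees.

∠GNH = 95°

1. ∠GVH = 47°  [N on ray VH]
2. ∠GHV = 33°  [△GHV]
3. ∠GHN = 33°  [N on ray HV]
4. ∠GNH = 95°  [△GHN]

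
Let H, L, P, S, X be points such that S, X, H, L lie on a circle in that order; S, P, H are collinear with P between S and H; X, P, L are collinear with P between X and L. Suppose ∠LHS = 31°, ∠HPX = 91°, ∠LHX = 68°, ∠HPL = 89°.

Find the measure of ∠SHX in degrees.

∠SHX = 37°

1. ∠HLX = 60°  [△HPL]
2. ∠HXL = 52°  [△XHL]
3. ∠SHX = 37°  [△XPH]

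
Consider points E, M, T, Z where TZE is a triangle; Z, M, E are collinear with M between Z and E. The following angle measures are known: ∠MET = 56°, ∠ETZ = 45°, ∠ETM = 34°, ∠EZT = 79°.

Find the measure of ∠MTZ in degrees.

∠MTZ = 11°

1. ∠EMT = 90°  [△TME]
2. ∠MZT = 79°  [M on ray ZE]
3. ∠TMZ = 90°  [linear pair at M on ZE]
4. ∠MTZ = 11°  [△TZM]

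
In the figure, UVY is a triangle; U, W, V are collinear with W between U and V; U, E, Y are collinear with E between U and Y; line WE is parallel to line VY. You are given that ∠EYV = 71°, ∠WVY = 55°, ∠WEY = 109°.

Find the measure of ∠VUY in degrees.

∠VUY = 54°

1. ∠UYV = 71°  [E on ray YU]
2. ∠UVY = 55°  [W on ray VU]
3. ∠VUY = 54°  [△UVY]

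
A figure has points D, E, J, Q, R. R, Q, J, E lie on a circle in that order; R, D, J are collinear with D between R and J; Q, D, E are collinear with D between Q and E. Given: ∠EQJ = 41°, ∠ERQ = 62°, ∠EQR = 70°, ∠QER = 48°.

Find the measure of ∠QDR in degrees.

∠QDR = 89°

1. ∠EJQ = 118°  [cyclic RQJE, opposite ∠R+∠J]
2. ∠EJR = 70°  [same arc RE]
3. ∠JEQ = 21°  [△QJE]
4. ∠EDJ = 89°  [△JDE]
5. ∠QDR = 89°  [vertical angles at D]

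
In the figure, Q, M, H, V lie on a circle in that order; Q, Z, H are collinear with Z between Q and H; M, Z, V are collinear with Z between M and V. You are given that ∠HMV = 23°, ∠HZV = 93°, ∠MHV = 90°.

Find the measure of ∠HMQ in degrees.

1. ∠HQV = 23°  [same arc HV]
2. ∠HVM = 67°  [△MHV]
3. ∠QHV = 20°  [△HZV]
4. ∠HVQ = 137°  [△QHV]
5. ∠HMQ = 43°  [cyclic QMHV, opposite ∠M+∠V]

∠HMQ = 43°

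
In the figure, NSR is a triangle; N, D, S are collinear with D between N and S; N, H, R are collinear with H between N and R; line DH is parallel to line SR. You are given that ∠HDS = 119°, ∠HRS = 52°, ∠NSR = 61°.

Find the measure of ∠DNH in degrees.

1. ∠NRS = 52°  [H on ray RN]
2. ∠RNS = 67°  [△NSR]
3. ∠DNH = 67°  [D on NS, H on NR]

∠DNH = 67°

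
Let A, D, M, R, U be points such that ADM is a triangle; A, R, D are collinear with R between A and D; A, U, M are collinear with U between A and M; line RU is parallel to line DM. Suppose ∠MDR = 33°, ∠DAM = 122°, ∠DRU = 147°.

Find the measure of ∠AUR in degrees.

1. ∠ADM = 33°  [R on ray DA]
2. ∠AMD = 25°  [△ADM]
3. ∠AUR = 25°  [RU∥DM, corresponding at U]

∠AUR = 25°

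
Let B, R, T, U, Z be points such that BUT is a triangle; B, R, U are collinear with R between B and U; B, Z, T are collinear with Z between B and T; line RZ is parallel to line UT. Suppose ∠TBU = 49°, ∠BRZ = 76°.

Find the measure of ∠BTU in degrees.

1. ∠RBZ = 49°  [R on BU, Z on BT]
2. ∠BZR = 55°  [△BRZ]
3. ∠BTU = 55°  [RZ∥UT, corresponding at Z]

∠BTU = 55°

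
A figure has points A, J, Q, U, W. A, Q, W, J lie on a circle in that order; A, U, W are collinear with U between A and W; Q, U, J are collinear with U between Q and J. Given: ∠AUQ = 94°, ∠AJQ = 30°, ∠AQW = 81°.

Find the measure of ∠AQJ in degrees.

∠AQJ = 17°

1. ∠AWQ = 30°  [same arc AQ]
2. ∠QAW = 69°  [△AQW]
3. ∠AQJ = 17°  [△AUQ]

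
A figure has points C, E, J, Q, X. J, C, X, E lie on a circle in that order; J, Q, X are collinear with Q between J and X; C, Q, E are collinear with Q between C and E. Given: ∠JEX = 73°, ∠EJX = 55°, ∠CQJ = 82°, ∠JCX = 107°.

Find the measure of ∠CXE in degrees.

1. ∠EXJ = 52°  [△JXE]
2. ∠ECX = 55°  [same arc XE]
3. ∠EQX = 82°  [vertical angles at Q]
4. ∠CEX = 46°  [△XQE]
5. ∠CXE = 79°  [△CXE]

∠CXE = 79°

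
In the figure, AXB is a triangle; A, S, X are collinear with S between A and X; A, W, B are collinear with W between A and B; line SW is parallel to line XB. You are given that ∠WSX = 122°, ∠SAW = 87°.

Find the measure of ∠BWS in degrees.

1. ∠ASW = 58°  [linear pair at S on AX]
2. ∠AWS = 35°  [△ASW]
3. ∠BWS = 145°  [linear pair at W on AB]

∠BWS = 145°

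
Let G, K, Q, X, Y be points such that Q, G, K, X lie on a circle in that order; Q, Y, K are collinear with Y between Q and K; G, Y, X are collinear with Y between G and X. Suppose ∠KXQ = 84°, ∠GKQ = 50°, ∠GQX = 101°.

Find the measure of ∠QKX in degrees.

1. ∠GXQ = 50°  [same arc QG]
2. ∠QGX = 29°  [△QGX]
3. ∠QKX = 29°  [same arc QX]

∠QKX = 29°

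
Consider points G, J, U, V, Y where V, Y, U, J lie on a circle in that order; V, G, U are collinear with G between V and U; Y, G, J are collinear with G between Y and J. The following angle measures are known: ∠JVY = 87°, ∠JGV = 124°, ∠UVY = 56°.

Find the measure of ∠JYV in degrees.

1. ∠UGY = 124°  [vertical angles at G]
2. ∠VGY = 56°  [linear pair at G on VU]
3. ∠JYV = 68°  [△VGY]

∠JYV = 68°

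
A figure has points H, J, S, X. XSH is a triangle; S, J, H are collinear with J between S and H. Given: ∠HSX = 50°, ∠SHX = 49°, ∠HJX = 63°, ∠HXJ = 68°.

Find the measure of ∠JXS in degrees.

1. ∠JSX = 50°  [J on ray SH]
2. ∠SJX = 117°  [linear pair at J on SH]
3. ∠JXS = 13°  [△XSJ]

∠JXS = 13°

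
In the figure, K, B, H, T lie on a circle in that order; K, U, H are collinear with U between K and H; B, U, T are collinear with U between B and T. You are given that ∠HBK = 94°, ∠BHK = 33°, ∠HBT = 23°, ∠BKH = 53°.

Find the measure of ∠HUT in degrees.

∠HUT = 56°

1. ∠HTK = 86°  [cyclic KBHT, opposite ∠B+∠T]
2. ∠HKT = 23°  [same arc HT]
3. ∠BTH = 53°  [same arc BH]
4. ∠KHT = 71°  [△KHT]
5. ∠HUT = 56°  [△HUT]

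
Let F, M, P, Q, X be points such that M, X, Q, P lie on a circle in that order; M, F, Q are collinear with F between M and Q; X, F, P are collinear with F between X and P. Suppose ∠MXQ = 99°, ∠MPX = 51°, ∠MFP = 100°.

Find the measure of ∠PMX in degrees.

1. ∠MPQ = 81°  [cyclic MXQP, opposite ∠X+∠P]
2. ∠PMQ = 29°  [△MFP]
3. ∠MQP = 70°  [△MQP]
4. ∠MXP = 70°  [same arc MP]
5. ∠PMX = 59°  [△MXP]

∠PMX = 59°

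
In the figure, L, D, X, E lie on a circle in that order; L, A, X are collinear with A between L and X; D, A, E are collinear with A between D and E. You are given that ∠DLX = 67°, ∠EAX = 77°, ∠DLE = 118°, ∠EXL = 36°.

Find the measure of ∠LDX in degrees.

1. ∠DEX = 67°  [same arc DX]
2. ∠DAL = 77°  [vertical angles at A]
3. ∠DXE = 62°  [cyclic LDXE, opposite ∠L+∠X]
4. ∠EDX = 51°  [△DXE]
5. ∠DAX = 103°  [linear pair at A on LX]
6. ∠DXL = 26°  [△DAX]
7. ∠LDX = 87°  [△LDX]

∠LDX = 87°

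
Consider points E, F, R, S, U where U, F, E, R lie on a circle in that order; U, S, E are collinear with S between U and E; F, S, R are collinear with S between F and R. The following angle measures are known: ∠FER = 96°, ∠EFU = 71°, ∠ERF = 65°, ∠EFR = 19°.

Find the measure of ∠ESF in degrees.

∠ESF = 117°

1. ∠EUF = 65°  [same arc FE]
2. ∠FEU = 44°  [△UFE]
3. ∠ESF = 117°  [△FSE]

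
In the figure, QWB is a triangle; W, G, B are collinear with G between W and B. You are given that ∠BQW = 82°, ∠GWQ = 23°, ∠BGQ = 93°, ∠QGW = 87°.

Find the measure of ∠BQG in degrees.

1. ∠BWQ = 23°  [G on ray WB]
2. ∠QBW = 75°  [△QWB]
3. ∠GBQ = 75°  [G on ray BW]
4. ∠BQG = 12°  [△QGB]

∠BQG = 12°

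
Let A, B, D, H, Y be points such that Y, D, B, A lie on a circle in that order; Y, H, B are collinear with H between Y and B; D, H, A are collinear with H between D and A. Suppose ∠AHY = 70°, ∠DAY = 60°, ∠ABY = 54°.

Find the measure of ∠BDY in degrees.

1. ∠AYB = 50°  [△YHA]
2. ∠BAY = 76°  [△YBA]
3. ∠BDY = 104°  [cyclic YDBA, opposite ∠D+∠A]

∠BDY = 104°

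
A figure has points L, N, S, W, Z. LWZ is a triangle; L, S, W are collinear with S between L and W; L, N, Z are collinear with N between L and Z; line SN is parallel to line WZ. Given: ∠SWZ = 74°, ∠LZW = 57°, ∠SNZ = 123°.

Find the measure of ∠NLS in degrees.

1. ∠LWZ = 74°  [S on ray WL]
2. ∠WLZ = 49°  [△LWZ]
3. ∠NLS = 49°  [S on LW, N on LZ]

∠NLS = 49°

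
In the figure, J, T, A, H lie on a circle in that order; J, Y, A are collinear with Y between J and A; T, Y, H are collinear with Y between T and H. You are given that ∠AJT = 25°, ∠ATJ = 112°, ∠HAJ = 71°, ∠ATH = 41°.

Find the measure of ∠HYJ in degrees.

∠HYJ = 96°

1. ∠JAT = 43°  [△JTA]
2. ∠AHJ = 68°  [cyclic JTAH, opposite ∠T+∠H]
3. ∠AJH = 41°  [△JAH]
4. ∠JHT = 43°  [same arc JT]
5. ∠HYJ = 96°  [△JYH]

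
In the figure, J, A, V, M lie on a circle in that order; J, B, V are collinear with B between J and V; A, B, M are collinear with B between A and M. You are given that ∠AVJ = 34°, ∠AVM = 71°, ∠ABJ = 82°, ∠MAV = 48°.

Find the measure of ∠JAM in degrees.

∠JAM = 37°

1. ∠AMJ = 34°  [same arc JA]
2. ∠AJM = 109°  [cyclic JAVM, opposite ∠J+∠V]
3. ∠JAM = 37°  [△JAM]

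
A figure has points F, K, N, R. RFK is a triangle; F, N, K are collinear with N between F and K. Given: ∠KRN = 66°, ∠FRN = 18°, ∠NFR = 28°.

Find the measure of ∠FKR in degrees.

∠FKR = 68°

1. ∠FNR = 134°  [△RFN]
2. ∠KNR = 46°  [linear pair at N on FK]
3. ∠NKR = 68°  [△RNK]
4. ∠FKR = 68°  [N on ray KF]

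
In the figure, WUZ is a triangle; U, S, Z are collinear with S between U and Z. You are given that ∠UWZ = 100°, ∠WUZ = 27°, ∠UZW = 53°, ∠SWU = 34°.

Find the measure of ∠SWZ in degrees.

∠SWZ = 66°

1. ∠SUW = 27°  [S on ray UZ]
2. ∠SZW = 53°  [S on ray ZU]
3. ∠USW = 119°  [△WUS]
4. ∠WSZ = 61°  [linear pair at S on UZ]
5. ∠SWZ = 66°  [△WSZ]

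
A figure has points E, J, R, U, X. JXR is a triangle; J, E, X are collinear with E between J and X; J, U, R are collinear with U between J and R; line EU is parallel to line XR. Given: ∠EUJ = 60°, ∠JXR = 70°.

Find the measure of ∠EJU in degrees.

1. ∠JRX = 60°  [EU∥XR, corresponding at U]
2. ∠RJX = 50°  [△JXR]
3. ∠EJU = 50°  [E on JX, U on JR]

∠EJU = 50°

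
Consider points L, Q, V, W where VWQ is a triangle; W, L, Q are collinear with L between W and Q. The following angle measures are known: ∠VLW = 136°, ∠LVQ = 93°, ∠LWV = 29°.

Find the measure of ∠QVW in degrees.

1. ∠QLV = 44°  [linear pair at L on WQ]
2. ∠LQV = 43°  [△VLQ]
3. ∠QWV = 29°  [L on ray WQ]
4. ∠VQW = 43°  [L on ray QW]
5. ∠QVW = 108°  [△VWQ]

∠QVW = 108°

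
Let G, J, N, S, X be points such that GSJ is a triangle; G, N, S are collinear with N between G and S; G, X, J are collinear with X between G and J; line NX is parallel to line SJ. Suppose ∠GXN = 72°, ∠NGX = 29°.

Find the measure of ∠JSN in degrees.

1. ∠GNX = 79°  [△GNX]
2. ∠SNX = 101°  [linear pair at N on GS]
3. ∠JSN = 79°  [NX∥SJ, co-interior at S–N]

∠JSN = 79°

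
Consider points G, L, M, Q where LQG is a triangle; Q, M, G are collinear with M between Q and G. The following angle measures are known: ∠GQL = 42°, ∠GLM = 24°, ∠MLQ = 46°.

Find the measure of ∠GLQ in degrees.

∠GLQ = 70°

1. ∠LQM = 42°  [M on ray QG]
2. ∠LMQ = 92°  [△LQM]
3. ∠GML = 88°  [linear pair at M on QG]
4. ∠LGM = 68°  [△LMG]
5. ∠LGQ = 68°  [M on ray GQ]
6. ∠GLQ = 70°  [△LQG]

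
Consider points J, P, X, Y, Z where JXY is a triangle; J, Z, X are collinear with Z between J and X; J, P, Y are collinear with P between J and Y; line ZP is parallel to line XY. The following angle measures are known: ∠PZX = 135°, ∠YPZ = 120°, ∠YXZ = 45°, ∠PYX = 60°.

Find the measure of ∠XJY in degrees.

1. ∠JXY = 45°  [Z on ray XJ]
2. ∠JYX = 60°  [P on ray YJ]
3. ∠XJY = 75°  [△JXY]

∠XJY = 75°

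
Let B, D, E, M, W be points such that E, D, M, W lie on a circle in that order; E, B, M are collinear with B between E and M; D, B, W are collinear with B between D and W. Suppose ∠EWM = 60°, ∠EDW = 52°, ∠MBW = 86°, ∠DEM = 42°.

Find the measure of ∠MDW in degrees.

∠MDW = 68°

1. ∠EDM = 120°  [cyclic EDMW, opposite ∠D+∠W]
2. ∠DBE = 86°  [△EBD]
3. ∠DME = 18°  [△EDM]
4. ∠DBM = 94°  [linear pair at B on EM]
5. ∠MDW = 68°  [△DBM]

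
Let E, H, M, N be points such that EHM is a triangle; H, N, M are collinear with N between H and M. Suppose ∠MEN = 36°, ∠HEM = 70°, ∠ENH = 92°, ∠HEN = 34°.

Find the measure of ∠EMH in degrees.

1. ∠EHN = 54°  [△EHN]
2. ∠EHM = 54°  [N on ray HM]
3. ∠EMH = 56°  [△EHM]

∠EMH = 56°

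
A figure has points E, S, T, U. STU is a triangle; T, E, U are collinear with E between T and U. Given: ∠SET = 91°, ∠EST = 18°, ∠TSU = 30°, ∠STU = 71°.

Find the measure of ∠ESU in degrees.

∠ESU = 12°

1. ∠SEU = 89°  [linear pair at E on TU]
2. ∠SUT = 79°  [△STU]
3. ∠EUS = 79°  [E on ray UT]
4. ∠ESU = 12°  [△SEU]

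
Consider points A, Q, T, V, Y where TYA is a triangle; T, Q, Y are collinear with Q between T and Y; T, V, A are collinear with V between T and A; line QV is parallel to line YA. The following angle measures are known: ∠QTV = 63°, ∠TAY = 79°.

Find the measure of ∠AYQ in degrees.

1. ∠ATY = 63°  [Q on TY, V on TA]
2. ∠AYT = 38°  [△TYA]
3. ∠AYQ = 38°  [Q on ray YT]

∠AYQ = 38°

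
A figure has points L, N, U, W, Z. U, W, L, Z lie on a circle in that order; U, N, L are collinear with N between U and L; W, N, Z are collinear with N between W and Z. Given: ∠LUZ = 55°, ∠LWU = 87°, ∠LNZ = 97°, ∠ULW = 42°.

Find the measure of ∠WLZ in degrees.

1. ∠LWZ = 55°  [same arc LZ]
2. ∠LUW = 51°  [△UWL]
3. ∠LZW = 51°  [same arc WL]
4. ∠WLZ = 74°  [△WLZ]

∠WLZ = 74°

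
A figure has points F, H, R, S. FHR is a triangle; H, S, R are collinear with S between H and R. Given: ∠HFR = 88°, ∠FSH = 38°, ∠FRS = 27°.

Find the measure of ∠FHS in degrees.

∠FHS = 65°

1. ∠FRH = 27°  [S on ray RH]
2. ∠FHR = 65°  [△FHR]
3. ∠FHS = 65°  [S on ray HR]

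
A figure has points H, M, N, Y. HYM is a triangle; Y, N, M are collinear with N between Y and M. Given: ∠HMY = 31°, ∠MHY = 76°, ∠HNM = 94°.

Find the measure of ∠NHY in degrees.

1. ∠HYM = 73°  [△HYM]
2. ∠HNY = 86°  [linear pair at N on YM]
3. ∠HYN = 73°  [N on ray YM]
4. ∠NHY = 21°  [△HYN]

∠NHY = 21°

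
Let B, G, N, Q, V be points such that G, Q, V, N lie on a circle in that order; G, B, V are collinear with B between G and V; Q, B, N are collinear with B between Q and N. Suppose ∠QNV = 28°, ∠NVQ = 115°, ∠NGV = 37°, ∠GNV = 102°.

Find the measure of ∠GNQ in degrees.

1. ∠QGV = 28°  [same arc QV]
2. ∠GQV = 78°  [cyclic GQVN, opposite ∠Q+∠N]
3. ∠GVQ = 74°  [△GQV]
4. ∠GNQ = 74°  [same arc GQ]

∠GNQ = 74°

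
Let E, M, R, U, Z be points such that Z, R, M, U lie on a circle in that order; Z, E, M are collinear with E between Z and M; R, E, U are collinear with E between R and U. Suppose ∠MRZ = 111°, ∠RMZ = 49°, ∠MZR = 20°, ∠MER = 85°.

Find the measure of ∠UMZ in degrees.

1. ∠MUZ = 69°  [cyclic ZRMU, opposite ∠R+∠U]
2. ∠RUZ = 49°  [same arc ZR]
3. ∠UEZ = 85°  [vertical angles at E]
4. ∠MZU = 46°  [△ZEU]
5. ∠UMZ = 65°  [△ZMU]

∠UMZ = 65°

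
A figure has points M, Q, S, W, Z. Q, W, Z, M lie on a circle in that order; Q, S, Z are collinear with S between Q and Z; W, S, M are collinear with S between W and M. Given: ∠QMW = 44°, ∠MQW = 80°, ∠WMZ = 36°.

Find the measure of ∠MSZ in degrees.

∠MSZ = 88°

1. ∠MWQ = 56°  [△QWM]
2. ∠MZQ = 56°  [same arc QM]
3. ∠MSZ = 88°  [△ZSM]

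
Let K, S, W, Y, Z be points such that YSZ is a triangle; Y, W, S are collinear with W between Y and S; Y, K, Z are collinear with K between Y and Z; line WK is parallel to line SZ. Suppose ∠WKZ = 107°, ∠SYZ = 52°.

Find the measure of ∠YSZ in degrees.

∠YSZ = 55°

1. ∠WKY = 73°  [linear pair at K on YZ]
2. ∠KYW = 52°  [W on YS, K on YZ]
3. ∠KWY = 55°  [△YWK]
4. ∠YSZ = 55°  [WK∥SZ, corresponding at W]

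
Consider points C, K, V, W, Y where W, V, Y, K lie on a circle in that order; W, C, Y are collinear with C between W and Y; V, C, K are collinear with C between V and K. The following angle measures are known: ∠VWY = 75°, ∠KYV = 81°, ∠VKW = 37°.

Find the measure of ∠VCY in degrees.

∠VCY = 119°

1. ∠VKY = 75°  [same arc VY]
2. ∠KVY = 24°  [△VYK]
3. ∠VYW = 37°  [same arc WV]
4. ∠VCY = 119°  [△VCY]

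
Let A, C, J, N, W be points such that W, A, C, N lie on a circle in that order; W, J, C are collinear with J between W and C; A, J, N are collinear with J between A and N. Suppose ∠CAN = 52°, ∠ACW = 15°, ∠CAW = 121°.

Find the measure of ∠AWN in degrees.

∠AWN = 96°

1. ∠AJC = 113°  [△AJC]
2. ∠ANW = 15°  [same arc WA]
3. ∠AWC = 44°  [△WAC]
4. ∠AJW = 67°  [linear pair at J on WC]
5. ∠NAW = 69°  [△WJA]
6. ∠AWN = 96°  [△WAN]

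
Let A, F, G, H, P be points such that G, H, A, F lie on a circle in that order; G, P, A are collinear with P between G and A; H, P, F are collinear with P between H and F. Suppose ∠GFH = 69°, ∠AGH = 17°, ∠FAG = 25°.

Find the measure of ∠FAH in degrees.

1. ∠FHG = 25°  [same arc GF]
2. ∠FGH = 86°  [△GHF]
3. ∠FAH = 94°  [cyclic GHAF, opposite ∠G+∠A]

∠FAH = 94°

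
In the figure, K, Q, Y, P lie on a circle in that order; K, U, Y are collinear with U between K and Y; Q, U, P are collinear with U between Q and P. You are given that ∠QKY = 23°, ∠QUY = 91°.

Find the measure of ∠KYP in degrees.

1. ∠QPY = 23°  [same arc QY]
2. ∠KUP = 91°  [vertical angles at U]
3. ∠PUY = 89°  [linear pair at U on KY]
4. ∠KYP = 68°  [△YUP]

∠KYP = 68°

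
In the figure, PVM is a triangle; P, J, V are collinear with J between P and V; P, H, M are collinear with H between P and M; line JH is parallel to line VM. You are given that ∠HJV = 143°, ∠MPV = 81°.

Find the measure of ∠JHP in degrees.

1. ∠HJP = 37°  [linear pair at J on PV]
2. ∠HPJ = 81°  [J on PV, H on PM]
3. ∠JHP = 62°  [△PJH]

∠JHP = 62°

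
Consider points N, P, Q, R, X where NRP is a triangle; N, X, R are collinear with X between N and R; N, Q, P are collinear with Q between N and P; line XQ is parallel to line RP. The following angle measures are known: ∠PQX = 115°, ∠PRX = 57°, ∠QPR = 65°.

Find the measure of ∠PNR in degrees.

1. ∠NRP = 57°  [X on ray RN]
2. ∠NPR = 65°  [Q on ray PN]
3. ∠PNR = 58°  [△NRP]

∠PNR = 58°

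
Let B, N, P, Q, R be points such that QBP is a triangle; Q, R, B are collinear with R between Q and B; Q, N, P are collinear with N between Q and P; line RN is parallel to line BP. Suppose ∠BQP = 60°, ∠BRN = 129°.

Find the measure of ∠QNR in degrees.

1. ∠NQR = 60°  [R on QB, N on QP]
2. ∠NRQ = 51°  [linear pair at R on QB]
3. ∠QNR = 69°  [△QRN]

∠QNR = 69°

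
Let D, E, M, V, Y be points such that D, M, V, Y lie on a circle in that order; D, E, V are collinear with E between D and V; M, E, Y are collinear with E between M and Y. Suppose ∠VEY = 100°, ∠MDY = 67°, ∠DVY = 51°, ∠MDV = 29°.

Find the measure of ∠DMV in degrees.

1. ∠DEM = 100°  [vertical angles at E]
2. ∠MYV = 29°  [△VEY]
3. ∠MVY = 113°  [cyclic DMVY, opposite ∠D+∠V]
4. ∠MEV = 80°  [linear pair at E on DV]
5. ∠VMY = 38°  [△MVY]
6. ∠DVM = 62°  [△MEV]
7. ∠DMV = 89°  [△DMV]

∠DMV = 89°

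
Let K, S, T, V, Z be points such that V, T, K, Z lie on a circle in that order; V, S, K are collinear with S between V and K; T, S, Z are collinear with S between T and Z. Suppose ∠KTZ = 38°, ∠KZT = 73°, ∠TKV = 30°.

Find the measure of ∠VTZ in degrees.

∠VTZ = 39°

1. ∠KST = 112°  [△TSK]
2. ∠KVT = 73°  [same arc TK]
3. ∠TSV = 68°  [linear pair at S on VK]
4. ∠VTZ = 39°  [△VST]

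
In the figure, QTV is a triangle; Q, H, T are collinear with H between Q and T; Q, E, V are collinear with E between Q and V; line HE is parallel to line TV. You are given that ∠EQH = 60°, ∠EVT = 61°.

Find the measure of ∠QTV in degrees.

1. ∠TQV = 60°  [H on QT, E on QV]
2. ∠QVT = 61°  [E on ray VQ]
3. ∠QTV = 59°  [△QTV]

∠QTV = 59°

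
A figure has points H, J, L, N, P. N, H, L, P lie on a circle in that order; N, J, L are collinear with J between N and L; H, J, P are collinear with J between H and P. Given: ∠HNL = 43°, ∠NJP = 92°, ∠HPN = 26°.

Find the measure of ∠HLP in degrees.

∠HLP = 75°

1. ∠HPL = 43°  [same arc HL]
2. ∠HJL = 92°  [vertical angles at J]
3. ∠HLN = 26°  [same arc NH]
4. ∠LHP = 62°  [△HJL]
5. ∠HLP = 75°  [△HLP]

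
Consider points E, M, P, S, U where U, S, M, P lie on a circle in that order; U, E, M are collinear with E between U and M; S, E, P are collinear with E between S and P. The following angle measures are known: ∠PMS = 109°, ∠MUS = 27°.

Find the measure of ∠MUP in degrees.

1. ∠MPS = 27°  [same arc SM]
2. ∠MSP = 44°  [△SMP]
3. ∠MUP = 44°  [same arc MP]

∠MUP = 44°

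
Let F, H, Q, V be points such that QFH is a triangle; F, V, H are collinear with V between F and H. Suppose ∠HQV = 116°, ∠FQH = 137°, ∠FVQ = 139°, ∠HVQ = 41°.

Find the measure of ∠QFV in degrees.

1. ∠QHV = 23°  [△QVH]
2. ∠FHQ = 23°  [V on ray HF]
3. ∠HFQ = 20°  [△QFH]
4. ∠QFV = 20°  [V on ray FH]

∠QFV = 20°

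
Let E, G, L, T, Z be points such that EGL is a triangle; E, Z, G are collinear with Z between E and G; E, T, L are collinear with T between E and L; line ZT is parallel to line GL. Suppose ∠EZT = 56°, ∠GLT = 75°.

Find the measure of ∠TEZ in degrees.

1. ∠EGL = 56°  [ZT∥GL, corresponding at Z]
2. ∠ELG = 75°  [T on ray LE]
3. ∠GEL = 49°  [△EGL]
4. ∠TEZ = 49°  [Z on EG, T on EL]

∠TEZ = 49°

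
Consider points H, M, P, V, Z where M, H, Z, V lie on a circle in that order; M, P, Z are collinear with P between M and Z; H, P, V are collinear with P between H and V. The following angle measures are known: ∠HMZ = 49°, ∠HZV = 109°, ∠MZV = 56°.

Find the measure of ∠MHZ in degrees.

∠MHZ = 78°

1. ∠HMV = 71°  [cyclic MHZV, opposite ∠M+∠Z]
2. ∠MHV = 56°  [same arc MV]
3. ∠HVM = 53°  [△MHV]
4. ∠HZM = 53°  [same arc MH]
5. ∠MHZ = 78°  [△MHZ]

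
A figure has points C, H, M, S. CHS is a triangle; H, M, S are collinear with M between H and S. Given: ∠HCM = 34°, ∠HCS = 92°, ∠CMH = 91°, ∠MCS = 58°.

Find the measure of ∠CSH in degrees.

∠CSH = 33°

1. ∠CMS = 89°  [linear pair at M on HS]
2. ∠CSM = 33°  [△CMS]
3. ∠CSH = 33°  [M on ray SH]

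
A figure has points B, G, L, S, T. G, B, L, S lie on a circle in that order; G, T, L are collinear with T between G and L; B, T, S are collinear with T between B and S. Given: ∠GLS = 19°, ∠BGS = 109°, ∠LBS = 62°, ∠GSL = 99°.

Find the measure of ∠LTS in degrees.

∠LTS = 114°

1. ∠BLS = 71°  [cyclic GBLS, opposite ∠G+∠L]
2. ∠BSL = 47°  [△BLS]
3. ∠LTS = 114°  [△LTS]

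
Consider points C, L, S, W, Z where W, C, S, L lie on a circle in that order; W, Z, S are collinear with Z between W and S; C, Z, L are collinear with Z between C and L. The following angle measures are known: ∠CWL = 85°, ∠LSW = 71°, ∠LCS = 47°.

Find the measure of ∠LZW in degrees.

1. ∠LCW = 71°  [same arc WL]
2. ∠LWS = 47°  [same arc SL]
3. ∠CLW = 24°  [△WCL]
4. ∠LZW = 109°  [△WZL]

∠LZW = 109°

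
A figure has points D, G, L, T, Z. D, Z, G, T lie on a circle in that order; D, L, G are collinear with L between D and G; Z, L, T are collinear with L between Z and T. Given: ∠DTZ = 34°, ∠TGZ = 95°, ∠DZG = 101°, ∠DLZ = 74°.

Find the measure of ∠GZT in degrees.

1. ∠DGZ = 34°  [same arc DZ]
2. ∠GLZ = 106°  [linear pair at L on DG]
3. ∠GZT = 40°  [△ZLG]

∠GZT = 40°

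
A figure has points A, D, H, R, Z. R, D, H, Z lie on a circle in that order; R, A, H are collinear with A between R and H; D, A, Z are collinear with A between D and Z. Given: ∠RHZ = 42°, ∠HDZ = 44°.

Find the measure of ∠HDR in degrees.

1. ∠HRZ = 44°  [same arc HZ]
2. ∠HZR = 94°  [△RHZ]
3. ∠HDR = 86°  [cyclic RDHZ, opposite ∠D+∠Z]

∠HDR = 86°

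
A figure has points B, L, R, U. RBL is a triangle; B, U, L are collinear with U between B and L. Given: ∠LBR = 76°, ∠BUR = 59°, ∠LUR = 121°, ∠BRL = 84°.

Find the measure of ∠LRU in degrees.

∠LRU = 39°

1. ∠BLR = 20°  [△RBL]
2. ∠RLU = 20°  [U on ray LB]
3. ∠LRU = 39°  [△RUL]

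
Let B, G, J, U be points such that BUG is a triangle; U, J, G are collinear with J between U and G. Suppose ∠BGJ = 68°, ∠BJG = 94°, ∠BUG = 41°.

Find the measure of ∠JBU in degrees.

1. ∠BJU = 86°  [linear pair at J on UG]
2. ∠BUJ = 41°  [J on ray UG]
3. ∠JBU = 53°  [△BUJ]

∠JBU = 53°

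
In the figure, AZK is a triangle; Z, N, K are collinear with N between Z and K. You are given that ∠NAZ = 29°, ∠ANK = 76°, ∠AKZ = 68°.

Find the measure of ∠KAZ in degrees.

∠KAZ = 65°

1. ∠ANZ = 104°  [linear pair at N on ZK]
2. ∠AZN = 47°  [△AZN]
3. ∠AZK = 47°  [N on ray ZK]
4. ∠KAZ = 65°  [△AZK]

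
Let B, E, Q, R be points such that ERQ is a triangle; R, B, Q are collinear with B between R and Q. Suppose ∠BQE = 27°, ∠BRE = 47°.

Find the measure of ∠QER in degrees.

1. ∠EQR = 27°  [B on ray QR]
2. ∠ERQ = 47°  [B on ray RQ]
3. ∠QER = 106°  [△ERQ]

∠QER = 106°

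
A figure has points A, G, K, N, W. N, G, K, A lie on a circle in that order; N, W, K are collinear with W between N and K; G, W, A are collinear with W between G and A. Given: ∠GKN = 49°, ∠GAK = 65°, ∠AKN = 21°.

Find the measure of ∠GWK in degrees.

1. ∠GNK = 65°  [same arc GK]
2. ∠AGN = 21°  [same arc NA]
3. ∠GWN = 94°  [△NWG]
4. ∠GWK = 86°  [linear pair at W on NK]

∠GWK = 86°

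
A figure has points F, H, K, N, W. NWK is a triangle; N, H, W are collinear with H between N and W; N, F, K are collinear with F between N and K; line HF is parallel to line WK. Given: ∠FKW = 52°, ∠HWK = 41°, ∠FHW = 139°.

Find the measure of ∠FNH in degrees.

1. ∠NKW = 52°  [F on ray KN]
2. ∠FHN = 41°  [linear pair at H on NW]
3. ∠HFN = 52°  [HF∥WK, corresponding at F]
4. ∠FNH = 87°  [△NHF]

∠FNH = 87°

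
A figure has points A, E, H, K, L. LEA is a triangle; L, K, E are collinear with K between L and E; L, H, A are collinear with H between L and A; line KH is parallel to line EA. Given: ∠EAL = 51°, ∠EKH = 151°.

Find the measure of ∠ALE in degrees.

1. ∠KHL = 51°  [KH∥EA, corresponding at H]
2. ∠HKL = 29°  [linear pair at K on LE]
3. ∠HLK = 100°  [△LKH]
4. ∠ALE = 100°  [K on LE, H on LA]

∠ALE = 100°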